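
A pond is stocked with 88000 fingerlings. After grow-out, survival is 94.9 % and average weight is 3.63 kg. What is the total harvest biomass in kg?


Survivors = 88000 * 94.9/100 = 83512 fish
Harvest biomass = survivors * W_f = 83512 * 3.63 = 303148.56 kg

303148.56 kg


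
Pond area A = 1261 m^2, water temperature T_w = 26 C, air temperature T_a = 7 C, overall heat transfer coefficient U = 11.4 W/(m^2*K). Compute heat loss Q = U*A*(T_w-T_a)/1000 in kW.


Temperature difference dT = 26 - 7 = 19 K
Heat loss (W) = U * A * dT = 11.4 * 1261 * 19 = 273132.6 W
Convert to kW: 273132.6 / 1000 = 273.1326 kW

273.1326 kW


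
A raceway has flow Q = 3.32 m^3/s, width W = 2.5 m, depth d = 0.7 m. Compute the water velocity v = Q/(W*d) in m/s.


Cross-sectional area = W * d = 2.5 * 0.7 = 1.75 m^2
Velocity = Q / A = 3.32 / 1.75 = 1.89714 m/s

1.89714 m/s


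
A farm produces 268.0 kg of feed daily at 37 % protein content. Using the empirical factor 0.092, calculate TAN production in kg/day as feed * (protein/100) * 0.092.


Protein in feed = 268.0 * 37/100 = 99.16 kg/day
TAN = protein * 0.092 = 99.16 * 0.092 = 9.12272 kg/day

9.12272 kg/day


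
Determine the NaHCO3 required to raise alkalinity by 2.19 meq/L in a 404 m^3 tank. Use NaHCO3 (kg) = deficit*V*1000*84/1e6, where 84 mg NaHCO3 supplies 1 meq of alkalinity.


Tank volume in L = 404 m^3 * 1000 = 404000 L
Total meq required = 2.19 meq/L * 404000 L = 884760 meq
NaHCO3 mass = 884760 meq * 84 mg/meq / 1e6 = 74.3198 kg

74.3198 kg


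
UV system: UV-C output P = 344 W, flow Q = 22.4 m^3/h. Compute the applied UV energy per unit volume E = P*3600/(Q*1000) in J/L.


Energy delivered per hour = 344 W * 3600 s = 1238400 J/h
Volume treated per hour = 22.4 m^3/h * 1000 = 22400 L/h
dose = 1238400 / 22400 = 55.2857 J/L

55.2857 J/L


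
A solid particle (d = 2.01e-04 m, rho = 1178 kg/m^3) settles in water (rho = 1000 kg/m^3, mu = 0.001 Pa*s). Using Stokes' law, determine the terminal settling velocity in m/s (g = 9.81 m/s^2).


Density difference: rho_p - rho_f = 1178 - 1000 = 178 kg/m^3
d^2 = (2.01e-04)^2 = 4.0401e-08 m^2
Numerator = (rho_p - rho_f) * g * d^2 = 178 * 9.81 * 4.0401e-08 = 7.0547418e-05
Denominator = 18 * mu = 18 * 0.001 = 0.018
v_s = 7.0547418e-05 / 0.018 = 0.0039193 m/s
Check: Re = rho_f * v_s * d / mu = 1000 * 0.0039193 * 2.01e-04 / 0.001 = 0.788 < 1, so Stokes' law applies.

0.0039193 m/s


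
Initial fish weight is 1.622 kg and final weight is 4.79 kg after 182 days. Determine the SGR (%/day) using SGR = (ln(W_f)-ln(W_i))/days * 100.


ln(W_f) = ln(4.79) = 1.5665304
ln(W_i) = ln(1.622) = 0.48365996
ln(W_f) - ln(W_i) = 1.5665304 - 0.48365996 = 1.0828704
SGR = 1.0828704 / 182 * 100 = 0.594984 %/day

0.594984 %/day


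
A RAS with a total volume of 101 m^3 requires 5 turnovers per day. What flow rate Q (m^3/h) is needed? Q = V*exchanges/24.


Daily recirculation volume = 101 m^3 * 5 = 505 m^3/day
Flow rate Q = daily volume / 24 h = 505 / 24 = 21.0417 m^3/h

21.0417 m^3/h


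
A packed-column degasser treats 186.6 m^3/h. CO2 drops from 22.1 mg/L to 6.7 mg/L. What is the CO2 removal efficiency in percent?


CO2_out / CO2_in = 6.7 / 22.1 = 0.30316742
Fraction remaining = 0.30316742
efficiency = (1 - 0.30316742) * 100 = 69.6833 %

69.6833 %


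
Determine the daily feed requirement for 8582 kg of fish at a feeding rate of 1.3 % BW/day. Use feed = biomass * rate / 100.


Feeding rate fraction = 1.3% / 100 = 0.013
Daily feed = 8582 kg * 0.013 = 111.566 kg/day

111.566 kg/day


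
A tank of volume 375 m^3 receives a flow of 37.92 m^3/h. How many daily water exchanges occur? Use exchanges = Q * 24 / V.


Daily flow volume = 37.92 m^3/h * 24 h = 910.08 m^3/day
Exchanges = daily flow / tank volume = 910.08 / 375 = 2.42688 exchanges/day

2.42688 exchanges/day


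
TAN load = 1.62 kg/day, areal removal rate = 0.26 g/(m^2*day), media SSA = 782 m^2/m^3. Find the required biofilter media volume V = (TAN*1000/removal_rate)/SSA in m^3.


A = 1.62*1000 / 0.26 = 6230.7692 m^2
V = 6230.7692 / 782 = 7.96774

7.96774 m^3


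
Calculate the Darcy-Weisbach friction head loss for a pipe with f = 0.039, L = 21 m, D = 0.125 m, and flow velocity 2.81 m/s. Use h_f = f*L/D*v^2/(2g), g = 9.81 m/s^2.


v^2 = 2.81^2 = 7.8961 m^2/s^2
L/D = 21/0.125 = 168
h_f = f*(L/D)*v^2/(2g) = 0.039 * 168 * 7.8961 / 19.62 = 2.63686 m

2.63686 m


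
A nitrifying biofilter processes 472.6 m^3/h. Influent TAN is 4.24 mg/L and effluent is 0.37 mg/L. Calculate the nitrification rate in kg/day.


Concentration drop: TAN_in - TAN_out = 4.24 - 0.37 = 3.87 mg/L
Hourly TAN removed = Q * dTAN = 472.6 m^3/h * 3.87 mg/L = 1828.962 g/h  (m^3/h * mg/L = g/h)
Daily TAN removed = 1828.962 * 24 = 43895.088 g/day
Convert to kg/day: 43895.088 / 1000 = 43.895088 kg/day

43.895088 kg/day


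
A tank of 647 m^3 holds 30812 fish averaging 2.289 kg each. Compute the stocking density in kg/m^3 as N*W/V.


Total biomass = 30812 fish * 2.289 kg = 70528.668 kg
Density = total biomass / volume = 70528.668 / 647 = 109.009 kg/m^3

109.009 kg/m^3


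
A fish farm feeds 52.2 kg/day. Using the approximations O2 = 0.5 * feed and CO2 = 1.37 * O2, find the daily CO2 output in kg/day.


O2 = 52.2 * 0.5 = 26.1
CO2 = 26.1 * 1.37 = 35.757

35.757 kg/day


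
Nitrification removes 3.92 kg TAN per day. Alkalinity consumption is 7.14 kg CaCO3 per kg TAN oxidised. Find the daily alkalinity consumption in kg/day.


Alkalinity factor: 7.14 kg CaCO3 consumed per kg TAN nitrified
alk = 3.92 kg TAN * 7.14 = 27.9888 kg CaCO3/day

27.9888 kg CaCO3/day


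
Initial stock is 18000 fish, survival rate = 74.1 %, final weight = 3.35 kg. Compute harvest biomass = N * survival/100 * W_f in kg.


Survivors = 18000 * 74.1/100 = 13338 fish
Harvest biomass = survivors * W_f = 13338 * 3.35 = 44682.3 kg

44682.3 kg


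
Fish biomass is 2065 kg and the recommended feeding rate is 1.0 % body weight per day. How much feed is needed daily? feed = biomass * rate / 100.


Feeding rate fraction = 1.0% / 100 = 0.01
Daily feed = 2065 kg * 0.01 = 20.65 kg/day

20.65 kg/day


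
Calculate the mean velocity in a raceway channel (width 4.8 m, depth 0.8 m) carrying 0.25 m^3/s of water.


Cross-sectional area = W * d = 4.8 * 0.8 = 3.84 m^2
Velocity = Q / A = 0.25 / 3.84 = 0.0651042 m/s

0.0651042 m/s


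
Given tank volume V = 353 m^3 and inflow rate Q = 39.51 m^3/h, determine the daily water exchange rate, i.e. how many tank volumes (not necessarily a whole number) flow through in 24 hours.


Daily flow volume = 39.51 m^3/h * 24 h = 948.24 m^3/day
Exchanges = daily flow / tank volume = 948.24 / 353 = 2.68623 exchanges/day

2.68623 exchanges/day


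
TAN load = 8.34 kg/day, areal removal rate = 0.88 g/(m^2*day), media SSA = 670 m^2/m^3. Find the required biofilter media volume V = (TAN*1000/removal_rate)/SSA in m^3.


A = 8.34*1000 / 0.88 = 9477.2727 m^2
V = 9477.2727 / 670 = 14.1452

14.1452 m^3


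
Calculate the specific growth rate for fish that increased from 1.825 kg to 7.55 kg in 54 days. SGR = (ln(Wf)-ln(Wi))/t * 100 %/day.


ln(W_f) = ln(7.55) = 2.0215476
ln(W_i) = ln(1.825) = 0.60157999
ln(W_f) - ln(W_i) = 2.0215476 - 0.60157999 = 1.4199676
SGR = 1.4199676 / 54 * 100 = 2.62957 %/day

2.62957 %/day


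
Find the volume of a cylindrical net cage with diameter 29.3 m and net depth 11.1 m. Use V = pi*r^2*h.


r = d/2 = 29.3/2 = 14.65 m
Base area = pi*r^2 = pi*14.65^2 = 674.25647 m^2
Volume = 674.25647 * 11.1 = 7484.25 m^3

7484.25 m^3


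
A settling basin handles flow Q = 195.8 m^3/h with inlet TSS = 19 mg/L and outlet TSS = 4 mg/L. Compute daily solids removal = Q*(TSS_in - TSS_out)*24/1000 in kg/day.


Concentration drop: TSS_in - TSS_out = 19 - 4 = 15 mg/L
Hourly solids removed = Q * dTSS = 195.8 m^3/h * 15 mg/L = 2937 g/h  (m^3/h * mg/L = g/h)
Daily solids removed = 2937 * 24 = 70488 g/day
Convert g to kg: 70488 / 1000 = 70.488 kg/day

70.488 kg/day


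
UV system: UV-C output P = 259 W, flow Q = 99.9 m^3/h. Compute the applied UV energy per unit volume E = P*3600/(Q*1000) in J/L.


Energy delivered per hour = 259 W * 3600 s = 932400 J/h
Volume treated per hour = 99.9 m^3/h * 1000 = 99900 L/h
dose = 932400 / 99900 = 9.33333 J/L

9.33333 J/L


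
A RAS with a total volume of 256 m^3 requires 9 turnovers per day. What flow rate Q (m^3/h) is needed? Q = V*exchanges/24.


Daily recirculation volume = 256 m^3 * 9 = 2304 m^3/day
Flow rate Q = daily volume / 24 h = 2304 / 24 = 96 m^3/h

96 m^3/h


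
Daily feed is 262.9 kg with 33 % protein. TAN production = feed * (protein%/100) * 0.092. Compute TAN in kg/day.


Protein in feed = 262.9 * 33/100 = 86.757 kg/day
TAN = protein * 0.092 = 86.757 * 0.092 = 7.981644 kg/day

7.981644 kg/day


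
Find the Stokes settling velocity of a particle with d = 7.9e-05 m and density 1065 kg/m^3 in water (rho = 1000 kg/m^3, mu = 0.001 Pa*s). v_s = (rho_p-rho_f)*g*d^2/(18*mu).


Density difference: rho_p - rho_f = 1065 - 1000 = 65 kg/m^3
d^2 = (7.9e-05)^2 = 6.241e-09 m^2
Numerator = (rho_p - rho_f) * g * d^2 = 65 * 9.81 * 6.241e-09 = 3.9795736e-06
Denominator = 18 * mu = 18 * 0.001 = 0.018
v_s = 3.9795736e-06 / 0.018 = 2.21087e-04 m/s
Check: Re = rho_f * v_s * d / mu = 1000 * 2.21087e-04 * 7.9e-05 / 0.001 = 0.0175 < 1, so Stokes' law applies.

2.21087e-04 m/s


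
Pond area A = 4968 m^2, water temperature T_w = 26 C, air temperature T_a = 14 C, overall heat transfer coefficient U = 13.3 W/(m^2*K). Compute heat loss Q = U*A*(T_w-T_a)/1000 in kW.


Temperature difference dT = 26 - 14 = 12 K
Heat loss (W) = U * A * dT = 13.3 * 4968 * 12 = 792892.8 W
Convert to kW: 792892.8 / 1000 = 792.8928 kW

792.8928 kW


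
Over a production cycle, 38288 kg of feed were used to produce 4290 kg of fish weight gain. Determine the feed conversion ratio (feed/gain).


FCR = feed consumed / weight gained
FCR = 38288 kg / 4290 kg = 8.92494

8.92494


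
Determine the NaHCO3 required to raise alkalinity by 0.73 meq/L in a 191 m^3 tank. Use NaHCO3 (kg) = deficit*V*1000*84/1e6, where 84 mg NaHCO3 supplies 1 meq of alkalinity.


Tank volume in L = 191 m^3 * 1000 = 191000 L
Total meq required = 0.73 meq/L * 191000 L = 139430 meq
NaHCO3 mass = 139430 meq * 84 mg/meq / 1e6 = 11.7121 kg

11.7121 kg


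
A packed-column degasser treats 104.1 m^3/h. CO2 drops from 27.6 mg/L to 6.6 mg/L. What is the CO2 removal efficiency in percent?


CO2_out / CO2_in = 6.6 / 27.6 = 0.23913043
Fraction remaining = 0.23913043
efficiency = (1 - 0.23913043) * 100 = 76.087 %

76.087 %


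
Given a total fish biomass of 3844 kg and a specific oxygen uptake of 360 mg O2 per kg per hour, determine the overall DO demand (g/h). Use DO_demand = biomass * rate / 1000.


Total O2 consumption (mg/h) = 3844 kg * 360 mg/(kg*h) = 1383840 mg/h
Convert to g/h: 1383840 / 1000 = 1383.84 g/h

1383.84 g/h


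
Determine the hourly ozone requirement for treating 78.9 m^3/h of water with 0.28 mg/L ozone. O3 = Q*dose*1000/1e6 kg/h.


O3 demand (mg/h) = Q * dose * 1000 = 78.9 * 0.28 * 1000 = 22092 mg/h
Convert mg to kg: 22092 / 1e6 = 0.022092 kg/h

0.022092 kg/h


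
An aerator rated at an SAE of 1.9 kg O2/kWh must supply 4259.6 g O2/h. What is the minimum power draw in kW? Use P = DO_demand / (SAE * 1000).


SAE in g O2/kWh = 1.9 * 1000 = 1900 g/kWh
P = DO_demand / SAE_g = 4259.6 / 1900 = 2.24189 kW

2.24189 kW


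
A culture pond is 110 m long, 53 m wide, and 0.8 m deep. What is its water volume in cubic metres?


Base area = L * W = 110 * 53 = 5830 m^2
Volume = area * depth = 5830 * 0.8 = 4664 m^3

4664 m^3


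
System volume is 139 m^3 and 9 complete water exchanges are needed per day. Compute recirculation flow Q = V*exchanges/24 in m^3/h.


Daily recirculation volume = 139 m^3 * 9 = 1251 m^3/day
Flow rate Q = daily volume / 24 h = 1251 / 24 = 52.125 m^3/h

52.125 m^3/h


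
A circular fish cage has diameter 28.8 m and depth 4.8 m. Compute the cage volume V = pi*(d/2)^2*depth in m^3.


r = d/2 = 28.8/2 = 14.4 m
Base area = pi*r^2 = pi*14.4^2 = 651.44065 m^2
Volume = 651.44065 * 4.8 = 3126.92 m^3

3126.92 m^3


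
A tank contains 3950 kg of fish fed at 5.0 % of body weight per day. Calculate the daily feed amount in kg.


Feeding rate fraction = 5.0% / 100 = 0.05
Daily feed = 3950 kg * 0.05 = 197.5 kg/day

197.5 kg/day


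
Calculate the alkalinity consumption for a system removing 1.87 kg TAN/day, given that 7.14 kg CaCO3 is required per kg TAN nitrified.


Alkalinity factor: 7.14 kg CaCO3 consumed per kg TAN nitrified
alk = 1.87 kg TAN * 7.14 = 13.3518 kg CaCO3/day

13.3518 kg CaCO3/day


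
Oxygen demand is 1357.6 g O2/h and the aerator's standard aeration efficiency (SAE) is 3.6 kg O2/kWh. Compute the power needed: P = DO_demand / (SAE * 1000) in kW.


SAE in g O2/kWh = 3.6 * 1000 = 3600 g/kWh
P = DO_demand / SAE_g = 1357.6 / 3600 = 0.377111 kW

0.377111 kW


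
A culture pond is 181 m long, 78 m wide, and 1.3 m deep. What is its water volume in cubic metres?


Base area = L * W = 181 * 78 = 14118 m^2
Volume = area * depth = 14118 * 1.3 = 18353.4 m^3

18353.4 m^3


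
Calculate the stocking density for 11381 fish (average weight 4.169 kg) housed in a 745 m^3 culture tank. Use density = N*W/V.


Total biomass = 11381 fish * 4.169 kg = 47447.389 kg
Density = total biomass / volume = 47447.389 / 745 = 63.6878 kg/m^3

63.6878 kg/m^3


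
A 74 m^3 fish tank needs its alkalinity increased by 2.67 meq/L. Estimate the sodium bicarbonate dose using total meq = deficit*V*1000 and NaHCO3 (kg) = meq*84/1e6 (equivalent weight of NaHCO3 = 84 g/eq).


Tank volume in L = 74 m^3 * 1000 = 74000 L
Total meq required = 2.67 meq/L * 74000 L = 197580 meq
NaHCO3 mass = 197580 meq * 84 mg/meq / 1e6 = 16.5967 kg

16.5967 kg


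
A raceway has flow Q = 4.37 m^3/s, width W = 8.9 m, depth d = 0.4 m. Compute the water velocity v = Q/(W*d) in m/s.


Cross-sectional area = W * d = 8.9 * 0.4 = 3.56 m^2
Velocity = Q / A = 4.37 / 3.56 = 1.22753 m/s

1.22753 m/s


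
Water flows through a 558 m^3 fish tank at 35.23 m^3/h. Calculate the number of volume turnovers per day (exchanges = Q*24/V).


Daily flow volume = 35.23 m^3/h * 24 h = 845.52 m^3/day
Exchanges = daily flow / tank volume = 845.52 / 558 = 1.51527 exchanges/day

1.51527 exchanges/day


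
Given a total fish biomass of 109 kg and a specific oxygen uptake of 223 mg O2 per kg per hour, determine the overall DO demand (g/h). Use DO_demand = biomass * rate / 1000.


Total O2 consumption (mg/h) = 109 kg * 223 mg/(kg*h) = 24307 mg/h
Convert to g/h: 24307 / 1000 = 24.307 g/h

24.307 g/h


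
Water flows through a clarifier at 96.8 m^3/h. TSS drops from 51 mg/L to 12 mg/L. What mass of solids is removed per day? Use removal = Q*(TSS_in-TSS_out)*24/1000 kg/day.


Concentration drop: TSS_in - TSS_out = 51 - 12 = 39 mg/L
Hourly solids removed = Q * dTSS = 96.8 m^3/h * 39 mg/L = 3775.2 g/h  (m^3/h * mg/L = g/h)
Daily solids removed = 3775.2 * 24 = 90604.8 g/day
Convert g to kg: 90604.8 / 1000 = 90.6048 kg/day

90.6048 kg/day


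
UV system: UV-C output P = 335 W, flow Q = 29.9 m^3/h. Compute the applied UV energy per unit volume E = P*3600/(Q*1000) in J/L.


Energy delivered per hour = 335 W * 3600 s = 1206000 J/h
Volume treated per hour = 29.9 m^3/h * 1000 = 29900 L/h
dose = 1206000 / 29900 = 40.3344 J/L

40.3344 J/L


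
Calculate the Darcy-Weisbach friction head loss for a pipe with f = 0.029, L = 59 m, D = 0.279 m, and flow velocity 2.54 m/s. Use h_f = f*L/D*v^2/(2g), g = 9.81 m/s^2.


v^2 = 2.54^2 = 6.4516 m^2/s^2
L/D = 59/0.279 = 211.46953
h_f = f*(L/D)*v^2/(2g) = 0.029 * 211.46953 * 6.4516 / 19.62 = 2.01657 m

2.01657 m


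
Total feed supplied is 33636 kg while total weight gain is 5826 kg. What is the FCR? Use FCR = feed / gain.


FCR = feed consumed / weight gained
FCR = 33636 kg / 5826 kg = 5.77343

5.77343


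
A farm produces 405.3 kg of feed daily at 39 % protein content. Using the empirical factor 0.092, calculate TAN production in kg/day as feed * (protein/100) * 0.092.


Protein in feed = 405.3 * 39/100 = 158.067 kg/day
TAN = protein * 0.092 = 158.067 * 0.092 = 14.542164 kg/day

14.542164 kg/day


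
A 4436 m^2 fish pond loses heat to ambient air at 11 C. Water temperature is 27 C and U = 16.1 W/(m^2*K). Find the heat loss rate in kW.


Temperature difference dT = 27 - 11 = 16 K
Heat loss (W) = U * A * dT = 16.1 * 4436 * 16 = 1142713.6 W
Convert to kW: 1142713.6 / 1000 = 1142.7136 kW

1142.7136 kW


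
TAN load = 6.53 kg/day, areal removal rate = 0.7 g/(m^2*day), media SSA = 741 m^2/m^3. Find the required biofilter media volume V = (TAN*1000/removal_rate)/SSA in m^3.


A = 6.53*1000 / 0.7 = 9328.5714 m^2
V = 9328.5714 / 741 = 12.5892

12.5892 m^3


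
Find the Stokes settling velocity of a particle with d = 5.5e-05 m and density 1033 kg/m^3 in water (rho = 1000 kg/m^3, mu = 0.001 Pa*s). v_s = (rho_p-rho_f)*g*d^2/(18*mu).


Density difference: rho_p - rho_f = 1033 - 1000 = 33 kg/m^3
d^2 = (5.5e-05)^2 = 3.025e-09 m^2
Numerator = (rho_p - rho_f) * g * d^2 = 33 * 9.81 * 3.025e-09 = 9.7928325e-07
Denominator = 18 * mu = 18 * 0.001 = 0.018
v_s = 9.7928325e-07 / 0.018 = 5.44046e-05 m/s
Check: Re = rho_f * v_s * d / mu = 1000 * 5.44046e-05 * 5.5e-05 / 0.001 = 0.00299 < 1, so Stokes' law applies.

5.44046e-05 m/s


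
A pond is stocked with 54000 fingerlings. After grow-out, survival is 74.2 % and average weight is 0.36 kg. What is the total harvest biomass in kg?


Survivors = 54000 * 74.2/100 = 40068 fish
Harvest biomass = survivors * W_f = 40068 * 0.36 = 14424.48 kg

14424.48 kg


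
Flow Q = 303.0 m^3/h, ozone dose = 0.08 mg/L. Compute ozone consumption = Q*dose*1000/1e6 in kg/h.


O3 demand (mg/h) = Q * dose * 1000 = 303.0 * 0.08 * 1000 = 24240 mg/h
Convert mg to kg: 24240 / 1e6 = 0.02424 kg/h

0.02424 kg/h


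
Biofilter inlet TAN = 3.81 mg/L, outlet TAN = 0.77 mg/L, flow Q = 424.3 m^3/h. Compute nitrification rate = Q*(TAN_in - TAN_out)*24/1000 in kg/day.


Concentration drop: TAN_in - TAN_out = 3.81 - 0.77 = 3.04 mg/L
Hourly TAN removed = Q * dTAN = 424.3 m^3/h * 3.04 mg/L = 1289.872 g/h  (m^3/h * mg/L = g/h)
Daily TAN removed = 1289.872 * 24 = 30956.928 g/day
Convert to kg/day: 30956.928 / 1000 = 30.956928 kg/day

30.956928 kg/day


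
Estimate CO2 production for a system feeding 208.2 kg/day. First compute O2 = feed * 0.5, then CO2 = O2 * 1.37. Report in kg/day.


O2 = 208.2 * 0.5 = 104.1
CO2 = 104.1 * 1.37 = 142.617

142.617 kg/day


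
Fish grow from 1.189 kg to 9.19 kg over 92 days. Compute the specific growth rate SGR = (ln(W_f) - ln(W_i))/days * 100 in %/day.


ln(W_f) = ln(9.19) = 2.2181159
ln(W_i) = ln(1.189) = 0.17311262
ln(W_f) - ln(W_i) = 2.2181159 - 0.17311262 = 2.0450033
SGR = 2.0450033 / 92 * 100 = 2.22283 %/day

2.22283 %/day


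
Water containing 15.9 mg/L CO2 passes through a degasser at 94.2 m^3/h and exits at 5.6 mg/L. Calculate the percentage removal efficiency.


CO2_out / CO2_in = 5.6 / 15.9 = 0.35220126
Fraction remaining = 0.35220126
efficiency = (1 - 0.35220126) * 100 = 64.7799 %

64.7799 %


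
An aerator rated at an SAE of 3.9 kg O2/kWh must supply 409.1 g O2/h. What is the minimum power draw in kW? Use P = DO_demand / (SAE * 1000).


SAE in g O2/kWh = 3.9 * 1000 = 3900 g/kWh
P = DO_demand / SAE_g = 409.1 / 3900 = 0.104897 kW

0.104897 kW


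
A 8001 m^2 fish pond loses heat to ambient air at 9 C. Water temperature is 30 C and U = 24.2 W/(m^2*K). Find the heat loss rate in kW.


Temperature difference dT = 30 - 9 = 21 K
Heat loss (W) = U * A * dT = 24.2 * 8001 * 21 = 4066108.2 W
Convert to kW: 4066108.2 / 1000 = 4066.1082 kW

4066.1082 kW


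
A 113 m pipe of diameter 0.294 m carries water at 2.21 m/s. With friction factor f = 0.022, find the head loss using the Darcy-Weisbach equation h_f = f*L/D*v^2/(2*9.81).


v^2 = 2.21^2 = 4.8841 m^2/s^2
L/D = 113/0.294 = 384.35374
h_f = f*(L/D)*v^2/(2g) = 0.022 * 384.35374 * 4.8841 / 19.62 = 2.10494 m

2.10494 m


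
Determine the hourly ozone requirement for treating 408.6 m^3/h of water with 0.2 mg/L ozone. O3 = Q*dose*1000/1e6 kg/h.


O3 demand (mg/h) = Q * dose * 1000 = 408.6 * 0.2 * 1000 = 81720 mg/h
Convert mg to kg: 81720 / 1e6 = 0.08172 kg/h

0.08172 kg/h


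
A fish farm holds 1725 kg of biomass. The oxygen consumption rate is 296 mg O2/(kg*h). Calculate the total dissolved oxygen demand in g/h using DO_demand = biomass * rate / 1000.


Total O2 consumption (mg/h) = 1725 kg * 296 mg/(kg*h) = 510600 mg/h
Convert to g/h: 510600 / 1000 = 510.6 g/h

510.6 g/h


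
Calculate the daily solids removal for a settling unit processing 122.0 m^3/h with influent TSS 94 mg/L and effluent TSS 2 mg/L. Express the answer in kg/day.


Concentration drop: TSS_in - TSS_out = 94 - 2 = 92 mg/L
Hourly solids removed = Q * dTSS = 122.0 m^3/h * 92 mg/L = 11224 g/h  (m^3/h * mg/L = g/h)
Daily solids removed = 11224 * 24 = 269376 g/day
Convert g to kg: 269376 / 1000 = 269.376 kg/day

269.376 kg/day


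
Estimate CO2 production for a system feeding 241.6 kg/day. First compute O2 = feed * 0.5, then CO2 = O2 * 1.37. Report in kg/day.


O2 = 241.6 * 0.5 = 120.8
CO2 = 120.8 * 1.37 = 165.496

165.496 kg/day


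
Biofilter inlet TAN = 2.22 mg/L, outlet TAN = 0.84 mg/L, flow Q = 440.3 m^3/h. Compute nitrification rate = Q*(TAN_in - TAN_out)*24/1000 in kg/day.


Concentration drop: TAN_in - TAN_out = 2.22 - 0.84 = 1.38 mg/L
Hourly TAN removed = Q * dTAN = 440.3 m^3/h * 1.38 mg/L = 607.614 g/h  (m^3/h * mg/L = g/h)
Daily TAN removed = 607.614 * 24 = 14582.736 g/day
Convert to kg/day: 14582.736 / 1000 = 14.582736 kg/day

14.582736 kg/day


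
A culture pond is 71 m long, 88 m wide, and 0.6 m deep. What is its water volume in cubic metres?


Base area = L * W = 71 * 88 = 6248 m^2
Volume = area * depth = 6248 * 0.6 = 3748.8 m^3

3748.8 m^3


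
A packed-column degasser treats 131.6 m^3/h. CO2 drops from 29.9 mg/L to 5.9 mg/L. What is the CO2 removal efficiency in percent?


CO2_out / CO2_in = 5.9 / 29.9 = 0.19732441
Fraction remaining = 0.19732441
efficiency = (1 - 0.19732441) * 100 = 80.2676 %

80.2676 %


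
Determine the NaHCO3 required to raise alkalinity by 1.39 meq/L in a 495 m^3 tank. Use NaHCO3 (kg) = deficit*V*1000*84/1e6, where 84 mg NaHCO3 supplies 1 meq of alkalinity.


Tank volume in L = 495 m^3 * 1000 = 495000 L
Total meq required = 1.39 meq/L * 495000 L = 688050 meq
NaHCO3 mass = 688050 meq * 84 mg/meq / 1e6 = 57.7962 kg

57.7962 kg


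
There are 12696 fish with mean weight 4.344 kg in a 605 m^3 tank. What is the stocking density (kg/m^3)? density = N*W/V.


Total biomass = 12696 fish * 4.344 kg = 55151.424 kg
Density = total biomass / volume = 55151.424 / 605 = 91.1594 kg/m^3

91.1594 kg/m^3


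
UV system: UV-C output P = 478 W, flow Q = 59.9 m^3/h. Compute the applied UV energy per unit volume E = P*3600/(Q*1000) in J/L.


Energy delivered per hour = 478 W * 3600 s = 1720800 J/h
Volume treated per hour = 59.9 m^3/h * 1000 = 59900 L/h
dose = 1720800 / 59900 = 28.7279 J/L

28.7279 J/L


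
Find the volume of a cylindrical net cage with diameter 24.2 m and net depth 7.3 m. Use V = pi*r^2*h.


r = d/2 = 24.2/2 = 12.1 m
Base area = pi*r^2 = pi*12.1^2 = 459.96058 m^2
Volume = 459.96058 * 7.3 = 3357.71 m^3

3357.71 m^3


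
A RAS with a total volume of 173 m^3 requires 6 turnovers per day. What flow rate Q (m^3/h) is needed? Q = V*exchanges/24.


Daily recirculation volume = 173 m^3 * 6 = 1038 m^3/day
Flow rate Q = daily volume / 24 h = 1038 / 24 = 43.25 m^3/h

43.25 m^3/h


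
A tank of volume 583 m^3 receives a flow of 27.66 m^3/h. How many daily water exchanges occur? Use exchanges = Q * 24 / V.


Daily flow volume = 27.66 m^3/h * 24 h = 663.84 m^3/day
Exchanges = daily flow / tank volume = 663.84 / 583 = 1.13866 exchanges/day

1.13866 exchanges/day


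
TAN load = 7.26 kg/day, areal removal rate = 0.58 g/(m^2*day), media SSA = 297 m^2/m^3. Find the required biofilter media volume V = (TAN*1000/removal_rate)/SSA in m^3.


A = 7.26*1000 / 0.58 = 12517.241 m^2
V = 12517.241 / 297 = 42.1456

42.1456 m^3


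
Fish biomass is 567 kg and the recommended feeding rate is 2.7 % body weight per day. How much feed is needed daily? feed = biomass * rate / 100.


Feeding rate fraction = 2.7% / 100 = 0.027
Daily feed = 567 kg * 0.027 = 15.309 kg/day

15.309 kg/day


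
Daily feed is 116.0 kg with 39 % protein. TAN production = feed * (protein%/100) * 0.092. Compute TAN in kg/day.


Protein in feed = 116.0 * 39/100 = 45.24 kg/day
TAN = protein * 0.092 = 45.24 * 0.092 = 4.16208 kg/day

4.16208 kg/day


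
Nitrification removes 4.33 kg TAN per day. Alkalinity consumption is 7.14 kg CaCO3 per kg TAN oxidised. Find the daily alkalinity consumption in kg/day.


Alkalinity factor: 7.14 kg CaCO3 consumed per kg TAN nitrified
alk = 4.33 kg TAN * 7.14 = 30.9162 kg CaCO3/day

30.9162 kg CaCO3/day


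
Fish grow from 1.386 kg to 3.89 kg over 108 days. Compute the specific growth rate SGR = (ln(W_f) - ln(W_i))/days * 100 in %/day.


ln(W_f) = ln(3.89) = 1.3584092
ln(W_i) = ln(1.386) = 0.3264219
ln(W_f) - ln(W_i) = 1.3584092 - 0.3264219 = 1.0319873
SGR = 1.0319873 / 108 * 100 = 0.955544 %/day

0.955544 %/day


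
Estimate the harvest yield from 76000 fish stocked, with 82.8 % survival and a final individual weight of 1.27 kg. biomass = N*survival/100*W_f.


Survivors = 76000 * 82.8/100 = 62928 fish
Harvest biomass = survivors * W_f = 62928 * 1.27 = 79918.56 kg

79918.56 kg


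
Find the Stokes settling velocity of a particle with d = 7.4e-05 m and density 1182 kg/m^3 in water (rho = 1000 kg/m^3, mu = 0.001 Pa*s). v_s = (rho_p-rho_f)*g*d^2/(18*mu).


Density difference: rho_p - rho_f = 1182 - 1000 = 182 kg/m^3
d^2 = (7.4e-05)^2 = 5.476e-09 m^2
Numerator = (rho_p - rho_f) * g * d^2 = 182 * 9.81 * 5.476e-09 = 9.7769599e-06
Denominator = 18 * mu = 18 * 0.001 = 0.018
v_s = 9.7769599e-06 / 0.018 = 5.43164e-04 m/s
Check: Re = rho_f * v_s * d / mu = 1000 * 5.43164e-04 * 7.4e-05 / 0.001 = 0.0402 < 1, so Stokes' law applies.

5.43164e-04 m/s


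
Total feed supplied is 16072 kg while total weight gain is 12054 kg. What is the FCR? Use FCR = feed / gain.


FCR = feed consumed / weight gained
FCR = 16072 kg / 12054 kg = 1.33333

1.33333


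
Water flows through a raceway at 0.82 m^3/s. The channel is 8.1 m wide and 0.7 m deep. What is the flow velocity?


Cross-sectional area = W * d = 8.1 * 0.7 = 5.67 m^2
Velocity = Q / A = 0.82 / 5.67 = 0.144621 m/s

0.144621 m/s


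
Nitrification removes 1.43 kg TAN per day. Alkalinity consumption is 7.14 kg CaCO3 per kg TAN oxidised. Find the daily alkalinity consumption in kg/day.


Alkalinity factor: 7.14 kg CaCO3 consumed per kg TAN nitrified
alk = 1.43 kg TAN * 7.14 = 10.2102 kg CaCO3/day

10.2102 kg CaCO3/day


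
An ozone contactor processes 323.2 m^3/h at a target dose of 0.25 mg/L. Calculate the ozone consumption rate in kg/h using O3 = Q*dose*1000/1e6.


O3 demand (mg/h) = Q * dose * 1000 = 323.2 * 0.25 * 1000 = 80800 mg/h
Convert mg to kg: 80800 / 1e6 = 0.0808 kg/h

0.0808 kg/h


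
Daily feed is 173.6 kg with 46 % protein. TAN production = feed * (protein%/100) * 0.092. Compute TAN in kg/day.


Protein in feed = 173.6 * 46/100 = 79.856 kg/day
TAN = protein * 0.092 = 79.856 * 0.092 = 7.346752 kg/day

7.346752 kg/day


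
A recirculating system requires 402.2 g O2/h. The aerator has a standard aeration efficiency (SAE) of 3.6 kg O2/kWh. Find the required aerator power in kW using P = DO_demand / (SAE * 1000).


SAE in g O2/kWh = 3.6 * 1000 = 3600 g/kWh
P = DO_demand / SAE_g = 402.2 / 3600 = 0.111722 kW

0.111722 kW


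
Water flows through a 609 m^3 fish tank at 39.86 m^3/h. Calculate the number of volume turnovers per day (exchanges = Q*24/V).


Daily flow volume = 39.86 m^3/h * 24 h = 956.64 m^3/day
Exchanges = daily flow / tank volume = 956.64 / 609 = 1.57084 exchanges/day

1.57084 exchanges/day


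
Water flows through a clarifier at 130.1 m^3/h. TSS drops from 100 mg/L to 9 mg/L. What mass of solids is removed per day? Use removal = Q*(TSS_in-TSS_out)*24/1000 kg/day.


Concentration drop: TSS_in - TSS_out = 100 - 9 = 91 mg/L
Hourly solids removed = Q * dTSS = 130.1 m^3/h * 91 mg/L = 11839.1 g/h  (m^3/h * mg/L = g/h)
Daily solids removed = 11839.1 * 24 = 284138.4 g/day
Convert g to kg: 284138.4 / 1000 = 284.1384 kg/day

284.1384 kg/day


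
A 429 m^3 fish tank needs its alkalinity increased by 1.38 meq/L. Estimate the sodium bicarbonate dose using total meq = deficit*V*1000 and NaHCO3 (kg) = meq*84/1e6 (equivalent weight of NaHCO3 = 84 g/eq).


Tank volume in L = 429 m^3 * 1000 = 429000 L
Total meq required = 1.38 meq/L * 429000 L = 592020 meq
NaHCO3 mass = 592020 meq * 84 mg/meq / 1e6 = 49.7297 kg

49.7297 kg


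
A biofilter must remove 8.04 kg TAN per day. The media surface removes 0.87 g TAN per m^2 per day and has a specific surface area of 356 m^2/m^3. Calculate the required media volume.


A = 8.04*1000 / 0.87 = 9241.3793 m^2
V = 9241.3793 / 356 = 25.9589

25.9589 m^3


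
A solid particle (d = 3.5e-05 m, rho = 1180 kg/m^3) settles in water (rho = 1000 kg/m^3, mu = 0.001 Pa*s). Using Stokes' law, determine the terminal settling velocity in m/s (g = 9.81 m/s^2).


Density difference: rho_p - rho_f = 1180 - 1000 = 180 kg/m^3
d^2 = (3.5e-05)^2 = 1.225e-09 m^2
Numerator = (rho_p - rho_f) * g * d^2 = 180 * 9.81 * 1.225e-09 = 2.163105e-06
Denominator = 18 * mu = 18 * 0.001 = 0.018
v_s = 2.163105e-06 / 0.018 = 1.20172e-04 m/s
Check: Re = rho_f * v_s * d / mu = 1000 * 1.20172e-04 * 3.5e-05 / 0.001 = 0.00421 < 1, so Stokes' law applies.

1.20172e-04 m/s


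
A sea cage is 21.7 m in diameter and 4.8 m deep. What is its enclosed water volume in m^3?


r = d/2 = 21.7/2 = 10.85 m
Base area = pi*r^2 = pi*10.85^2 = 369.83614 m^2
Volume = 369.83614 * 4.8 = 1775.21 m^3

1775.21 m^3


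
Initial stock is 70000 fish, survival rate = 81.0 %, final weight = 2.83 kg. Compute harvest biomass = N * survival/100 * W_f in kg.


Survivors = 70000 * 81.0/100 = 56700 fish
Harvest biomass = survivors * W_f = 56700 * 2.83 = 160461 kg

160461 kg


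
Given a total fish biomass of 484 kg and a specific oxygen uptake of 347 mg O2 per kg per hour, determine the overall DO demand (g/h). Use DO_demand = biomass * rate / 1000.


Total O2 consumption (mg/h) = 484 kg * 347 mg/(kg*h) = 167948 mg/h
Convert to g/h: 167948 / 1000 = 167.948 g/h

167.948 g/h


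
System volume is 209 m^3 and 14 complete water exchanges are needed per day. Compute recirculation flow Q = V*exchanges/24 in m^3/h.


Daily recirculation volume = 209 m^3 * 14 = 2926 m^3/day
Flow rate Q = daily volume / 24 h = 2926 / 24 = 121.917 m^3/h

121.917 m^3/h


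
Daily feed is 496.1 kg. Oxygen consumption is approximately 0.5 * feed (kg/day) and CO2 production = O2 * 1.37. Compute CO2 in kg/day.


O2 = 496.1 * 0.5 = 248.05
CO2 = 248.05 * 1.37 = 339.8285

339.8285 kg/day


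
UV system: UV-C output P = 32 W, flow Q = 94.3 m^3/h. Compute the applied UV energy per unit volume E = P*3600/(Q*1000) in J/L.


Energy delivered per hour = 32 W * 3600 s = 115200 J/h
Volume treated per hour = 94.3 m^3/h * 1000 = 94300 L/h
dose = 115200 / 94300 = 1.22163 J/L

1.22163 J/L


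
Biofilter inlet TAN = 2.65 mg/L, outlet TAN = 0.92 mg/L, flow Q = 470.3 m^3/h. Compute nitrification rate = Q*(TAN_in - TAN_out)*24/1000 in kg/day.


Concentration drop: TAN_in - TAN_out = 2.65 - 0.92 = 1.73 mg/L
Hourly TAN removed = Q * dTAN = 470.3 m^3/h * 1.73 mg/L = 813.619 g/h  (m^3/h * mg/L = g/h)
Daily TAN removed = 813.619 * 24 = 19526.856 g/day
Convert to kg/day: 19526.856 / 1000 = 19.526856 kg/day

19.526856 kg/day


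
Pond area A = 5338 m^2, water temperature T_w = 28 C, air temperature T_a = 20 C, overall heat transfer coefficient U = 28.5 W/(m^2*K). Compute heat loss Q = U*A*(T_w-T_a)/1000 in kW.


Temperature difference dT = 28 - 20 = 8 K
Heat loss (W) = U * A * dT = 28.5 * 5338 * 8 = 1217064 W
Convert to kW: 1217064 / 1000 = 1217.064 kW

1217.064 kW


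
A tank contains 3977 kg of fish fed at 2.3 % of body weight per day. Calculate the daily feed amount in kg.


Feeding rate fraction = 2.3% / 100 = 0.023
Daily feed = 3977 kg * 0.023 = 91.471 kg/day

91.471 kg/day


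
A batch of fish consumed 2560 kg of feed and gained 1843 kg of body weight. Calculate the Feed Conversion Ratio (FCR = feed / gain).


FCR = feed consumed / weight gained
FCR = 2560 kg / 1843 kg = 1.38904

1.38904


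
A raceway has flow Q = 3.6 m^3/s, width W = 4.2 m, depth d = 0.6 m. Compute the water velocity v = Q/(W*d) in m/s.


Cross-sectional area = W * d = 4.2 * 0.6 = 2.52 m^2
Velocity = Q / A = 3.6 / 2.52 = 1.42857 m/s

1.42857 m/s


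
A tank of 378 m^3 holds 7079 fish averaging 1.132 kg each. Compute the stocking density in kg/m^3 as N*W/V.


Total biomass = 7079 fish * 1.132 kg = 8013.428 kg
Density = total biomass / volume = 8013.428 / 378 = 21.1995 kg/m^3

21.1995 kg/m^3


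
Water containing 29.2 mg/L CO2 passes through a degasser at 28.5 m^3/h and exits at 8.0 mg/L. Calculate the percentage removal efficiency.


CO2_out / CO2_in = 8.0 / 29.2 = 0.2739726
Fraction remaining = 0.2739726
efficiency = (1 - 0.2739726) * 100 = 72.6027 %

72.6027 %


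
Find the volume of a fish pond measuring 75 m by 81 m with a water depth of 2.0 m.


Base area = L * W = 75 * 81 = 6075 m^2
Volume = area * depth = 6075 * 2.0 = 12150 m^3

12150 m^3


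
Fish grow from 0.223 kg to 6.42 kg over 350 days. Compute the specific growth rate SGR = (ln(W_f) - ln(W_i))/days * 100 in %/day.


ln(W_f) = ln(6.42) = 1.8594181
ln(W_i) = ln(0.223) = -1.5005835
ln(W_f) - ln(W_i) = 1.8594181 - -1.5005835 = 3.3600016
SGR = 3.3600016 / 350 * 100 = 0.96 %/day

0.96 %/day


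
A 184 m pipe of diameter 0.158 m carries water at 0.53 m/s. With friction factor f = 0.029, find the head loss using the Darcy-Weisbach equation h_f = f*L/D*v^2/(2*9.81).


v^2 = 0.53^2 = 0.2809 m^2/s^2
L/D = 184/0.158 = 1164.557
h_f = f*(L/D)*v^2/(2g) = 0.029 * 1164.557 * 0.2809 / 19.62 = 0.483517 m

0.483517 m


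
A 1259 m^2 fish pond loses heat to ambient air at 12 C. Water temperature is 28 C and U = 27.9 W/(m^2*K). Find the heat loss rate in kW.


Temperature difference dT = 28 - 12 = 16 K
Heat loss (W) = U * A * dT = 27.9 * 1259 * 16 = 562017.6 W
Convert to kW: 562017.6 / 1000 = 562.0176 kW

562.0176 kW


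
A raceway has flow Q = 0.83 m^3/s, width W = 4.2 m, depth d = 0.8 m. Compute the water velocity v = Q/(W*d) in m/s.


Cross-sectional area = W * d = 4.2 * 0.8 = 3.36 m^2
Velocity = Q / A = 0.83 / 3.36 = 0.247024 m/s

0.247024 m/s


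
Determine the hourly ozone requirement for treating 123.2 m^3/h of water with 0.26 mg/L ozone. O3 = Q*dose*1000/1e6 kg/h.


O3 demand (mg/h) = Q * dose * 1000 = 123.2 * 0.26 * 1000 = 32032 mg/h
Convert mg to kg: 32032 / 1e6 = 0.032032 kg/h

0.032032 kg/h


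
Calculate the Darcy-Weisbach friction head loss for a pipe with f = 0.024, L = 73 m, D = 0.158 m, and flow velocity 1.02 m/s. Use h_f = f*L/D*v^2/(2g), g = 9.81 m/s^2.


v^2 = 1.02^2 = 1.0404 m^2/s^2
L/D = 73/0.158 = 462.02532
h_f = f*(L/D)*v^2/(2g) = 0.024 * 462.02532 * 1.0404 / 19.62 = 0.588001 m

0.588001 m


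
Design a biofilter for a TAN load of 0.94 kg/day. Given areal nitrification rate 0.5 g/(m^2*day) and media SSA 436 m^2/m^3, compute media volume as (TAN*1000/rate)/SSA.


A = 0.94*1000 / 0.5 = 1880 m^2
V = 1880 / 436 = 4.31193

4.31193 m^3


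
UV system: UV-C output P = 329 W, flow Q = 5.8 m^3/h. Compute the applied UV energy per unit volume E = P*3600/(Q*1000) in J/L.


Energy delivered per hour = 329 W * 3600 s = 1184400 J/h
Volume treated per hour = 5.8 m^3/h * 1000 = 5800 L/h
dose = 1184400 / 5800 = 204.207 J/L

204.207 J/L


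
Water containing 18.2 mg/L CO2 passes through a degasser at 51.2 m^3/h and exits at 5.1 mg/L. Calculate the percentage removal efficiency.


CO2_out / CO2_in = 5.1 / 18.2 = 0.28021978
Fraction remaining = 0.28021978
efficiency = (1 - 0.28021978) * 100 = 71.978 %

71.978 %


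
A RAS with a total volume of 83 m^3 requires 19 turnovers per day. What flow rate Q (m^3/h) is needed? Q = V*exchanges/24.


Daily recirculation volume = 83 m^3 * 19 = 1577 m^3/day
Flow rate Q = daily volume / 24 h = 1577 / 24 = 65.7083 m^3/h

65.7083 m^3/h


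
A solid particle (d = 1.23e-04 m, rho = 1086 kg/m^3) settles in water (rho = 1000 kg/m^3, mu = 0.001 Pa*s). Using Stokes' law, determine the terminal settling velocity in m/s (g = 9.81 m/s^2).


Density difference: rho_p - rho_f = 1086 - 1000 = 86 kg/m^3
d^2 = (1.23e-04)^2 = 1.5129e-08 m^2
Numerator = (rho_p - rho_f) * g * d^2 = 86 * 9.81 * 1.5129e-08 = 1.2763732e-05
Denominator = 18 * mu = 18 * 0.001 = 0.018
v_s = 1.2763732e-05 / 0.018 = 7.09096e-04 m/s
Check: Re = rho_f * v_s * d / mu = 1000 * 7.09096e-04 * 1.23e-04 / 0.001 = 0.0872 < 1, so Stokes' law applies.

7.09096e-04 m/s


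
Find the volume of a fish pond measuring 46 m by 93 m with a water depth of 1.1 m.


Base area = L * W = 46 * 93 = 4278 m^2
Volume = area * depth = 4278 * 1.1 = 4705.8 m^3

4705.8 m^3


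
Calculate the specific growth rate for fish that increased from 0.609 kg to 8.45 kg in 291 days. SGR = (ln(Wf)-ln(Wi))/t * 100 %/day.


ln(W_f) = ln(8.45) = 2.1341664
ln(W_i) = ln(0.609) = -0.49593701
ln(W_f) - ln(W_i) = 2.1341664 - -0.49593701 = 2.6301034
SGR = 2.6301034 / 291 * 100 = 0.903816 %/day

0.903816 %/day


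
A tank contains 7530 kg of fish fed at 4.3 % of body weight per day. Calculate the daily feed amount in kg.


Feeding rate fraction = 4.3% / 100 = 0.043
Daily feed = 7530 kg * 0.043 = 323.79 kg/day

323.79 kg/day


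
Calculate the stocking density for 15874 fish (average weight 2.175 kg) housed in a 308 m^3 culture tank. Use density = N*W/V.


Total biomass = 15874 fish * 2.175 kg = 34525.95 kg
Density = total biomass / volume = 34525.95 / 308 = 112.097 kg/m^3

112.097 kg/m^3


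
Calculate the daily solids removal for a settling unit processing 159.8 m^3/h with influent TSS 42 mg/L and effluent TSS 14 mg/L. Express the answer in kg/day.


Concentration drop: TSS_in - TSS_out = 42 - 14 = 28 mg/L
Hourly solids removed = Q * dTSS = 159.8 m^3/h * 28 mg/L = 4474.4 g/h  (m^3/h * mg/L = g/h)
Daily solids removed = 4474.4 * 24 = 107385.6 g/day
Convert g to kg: 107385.6 / 1000 = 107.3856 kg/day

107.3856 kg/day


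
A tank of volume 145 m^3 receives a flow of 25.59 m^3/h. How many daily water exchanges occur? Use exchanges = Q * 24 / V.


Daily flow volume = 25.59 m^3/h * 24 h = 614.16 m^3/day
Exchanges = daily flow / tank volume = 614.16 / 145 = 4.23559 exchanges/day

4.23559 exchanges/day


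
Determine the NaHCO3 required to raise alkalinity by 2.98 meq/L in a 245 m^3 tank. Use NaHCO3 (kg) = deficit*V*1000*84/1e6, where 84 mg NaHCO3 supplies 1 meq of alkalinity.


Tank volume in L = 245 m^3 * 1000 = 245000 L
Total meq required = 2.98 meq/L * 245000 L = 730100 meq
NaHCO3 mass = 730100 meq * 84 mg/meq / 1e6 = 61.3284 kg

61.3284 kg


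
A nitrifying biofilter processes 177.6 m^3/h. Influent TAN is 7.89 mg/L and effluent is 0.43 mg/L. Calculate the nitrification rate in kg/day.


Concentration drop: TAN_in - TAN_out = 7.89 - 0.43 = 7.46 mg/L
Hourly TAN removed = Q * dTAN = 177.6 m^3/h * 7.46 mg/L = 1324.896 g/h  (m^3/h * mg/L = g/h)
Daily TAN removed = 1324.896 * 24 = 31797.504 g/day
Convert to kg/day: 31797.504 / 1000 = 31.797504 kg/day

31.797504 kg/day


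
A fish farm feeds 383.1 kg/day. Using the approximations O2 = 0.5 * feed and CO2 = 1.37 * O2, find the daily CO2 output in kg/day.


O2 = 383.1 * 0.5 = 191.55
CO2 = 191.55 * 1.37 = 262.4235

262.4235 kg/day


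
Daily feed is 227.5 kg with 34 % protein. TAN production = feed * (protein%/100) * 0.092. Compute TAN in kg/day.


Protein in feed = 227.5 * 34/100 = 77.35 kg/day
TAN = protein * 0.092 = 77.35 * 0.092 = 7.1162 kg/day

7.1162 kg/day
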